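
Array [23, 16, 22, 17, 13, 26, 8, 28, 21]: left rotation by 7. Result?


Left rotate by 7: [28, 21, 23, 16, 22, 17, 13, 26, 8]


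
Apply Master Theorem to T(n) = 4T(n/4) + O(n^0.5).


a=4, b=4, c=0.5. log_4(4)=1 > c=0.5. Case 1: O(n^log_b(a)) = O(n)
Complexity: O(n)


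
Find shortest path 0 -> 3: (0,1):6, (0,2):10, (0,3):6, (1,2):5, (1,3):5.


Dijkstra from 0:
Distances: {0: 0, 1: 6, 2: 10, 3: 6}
Shortest distance to 3 = 6, path = [0, 3]


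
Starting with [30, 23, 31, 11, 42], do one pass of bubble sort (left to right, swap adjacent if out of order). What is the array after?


After one pass: [23, 30, 11, 31, 42]


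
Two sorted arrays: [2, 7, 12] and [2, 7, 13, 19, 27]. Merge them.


Compare heads, take smaller each step.
Merged: [2, 2, 7, 7, 12, 13, 19, 27]


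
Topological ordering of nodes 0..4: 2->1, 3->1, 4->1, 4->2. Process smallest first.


Kahn's algorithm, process smallest node first
Order: [0, 3, 4, 2, 1]


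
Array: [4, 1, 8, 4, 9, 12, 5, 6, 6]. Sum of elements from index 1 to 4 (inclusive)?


Prefix sums: [0, 4, 5, 13, 17, 26, 38, 43, 49, 55]
Sum[1..4] = prefix[5] - prefix[1] = 26 - 4 = 22


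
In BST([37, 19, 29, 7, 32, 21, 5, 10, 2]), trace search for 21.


BST root = 37
Search for 21: compare at each node
Path: [37, 19, 29, 21]


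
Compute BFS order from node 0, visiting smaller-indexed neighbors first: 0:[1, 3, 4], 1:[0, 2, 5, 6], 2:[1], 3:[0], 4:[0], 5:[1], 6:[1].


BFS queue: start with [0]
Visit order: [0, 1, 3, 4, 2, 5, 6]


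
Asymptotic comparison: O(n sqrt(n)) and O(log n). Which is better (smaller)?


logarithmic grows slower than n^1.5
O(log n) is asymptotically smaller; O(n sqrt(n)) grows faster


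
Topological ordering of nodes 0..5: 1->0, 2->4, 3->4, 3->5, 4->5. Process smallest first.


Kahn's algorithm, process smallest node first
Order: [1, 0, 2, 3, 4, 5]


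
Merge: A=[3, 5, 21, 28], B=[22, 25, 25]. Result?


Compare heads, take smaller each step.
Merged: [3, 5, 21, 22, 25, 25, 28]


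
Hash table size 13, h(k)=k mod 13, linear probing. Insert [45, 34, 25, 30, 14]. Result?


Insertions: 45->slot 6; 34->slot 8; 25->slot 12; 30->slot 4; 14->slot 1
Table: [None, 14, None, None, 30, None, 45, None, 34, None, None, None, 25]


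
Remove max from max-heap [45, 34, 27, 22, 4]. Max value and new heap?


Max = 45
Replace root with last, heapify down
Resulting heap: [34, 22, 27, 4]


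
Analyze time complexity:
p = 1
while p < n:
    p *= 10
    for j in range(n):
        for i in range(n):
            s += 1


Per nesting level: O(log n) * O(n) * O(n) = O(n^2 log n)
Complexity: O(n^2 log n)


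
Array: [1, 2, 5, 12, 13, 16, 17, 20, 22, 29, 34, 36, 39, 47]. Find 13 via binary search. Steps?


Search for 13:
[0,13] mid=6 arr[6]=17
[0,5] mid=2 arr[2]=5
[3,5] mid=4 arr[4]=13
Total: 3 comparisons


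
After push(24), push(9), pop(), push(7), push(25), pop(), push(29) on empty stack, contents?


push(24) -> [24]
push(9) -> [24, 9]
pop() returns 9 -> [24]
push(7) -> [24, 7]
push(25) -> [24, 7, 25]
pop() returns 25 -> [24, 7]
push(29) -> [24, 7, 29]
Final stack (bottom to top): [24, 7, 29]


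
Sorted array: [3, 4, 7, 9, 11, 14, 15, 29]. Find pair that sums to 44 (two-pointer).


Two pointers: lo=0, hi=7
Found pair: (15, 29) summing to 44


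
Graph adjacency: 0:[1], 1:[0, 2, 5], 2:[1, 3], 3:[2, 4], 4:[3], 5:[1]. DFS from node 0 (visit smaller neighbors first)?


DFS stack-based: start with [0]
Visit order: [0, 1, 2, 3, 4, 5]


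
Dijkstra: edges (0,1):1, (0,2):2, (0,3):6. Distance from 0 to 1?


Dijkstra from 0:
Distances: {0: 0, 1: 1, 2: 2, 3: 6}
Shortest distance to 1 = 1, path = [0, 1]


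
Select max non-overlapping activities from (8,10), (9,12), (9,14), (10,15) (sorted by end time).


Greedy: pick earliest-ending, then skip overlaps.
Selected (2 activities): [(8, 10), (10, 15)]


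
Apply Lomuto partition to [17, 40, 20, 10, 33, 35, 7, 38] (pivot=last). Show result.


Elements <= 38 go left of pivot.
Result: [17, 20, 10, 33, 35, 7, 38, 40], pivot at index 6


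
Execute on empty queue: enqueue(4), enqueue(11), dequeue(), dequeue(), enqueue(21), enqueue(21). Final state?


enqueue(4) -> [4]
enqueue(11) -> [4, 11]
dequeue() returns 4 -> [11]
dequeue() returns 11 -> []
enqueue(21) -> [21]
enqueue(21) -> [21, 21]
Final queue (front to back): [21, 21]


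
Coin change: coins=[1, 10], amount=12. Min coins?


dp[0]=0; dp[i]=1+min(dp[i-c] for c in coins)
...dp[7]=7, dp[8]=8, dp[9]=9, dp[10]=1, dp[11]=2, dp[12]=3
Minimum coins for 12 = 3


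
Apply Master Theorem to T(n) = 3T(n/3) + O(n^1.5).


a=3, b=3, c=1.5. log_3(3)=1 < c=1.5. Case 3: O(n^c) = O(n^1.500)
Complexity: O(n^1.500)


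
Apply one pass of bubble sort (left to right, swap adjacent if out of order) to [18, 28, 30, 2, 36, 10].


After one pass: [18, 28, 2, 30, 10, 36]


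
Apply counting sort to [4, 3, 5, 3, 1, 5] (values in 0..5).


Count array: [0, 1, 0, 2, 1, 2]
Reconstruct: [1, 3, 3, 4, 5, 5]


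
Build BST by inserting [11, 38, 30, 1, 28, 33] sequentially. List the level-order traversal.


Root = 11; build tree by BST insertion.
Level-Order traversal: [11, 1, 38, 30, 28, 33]


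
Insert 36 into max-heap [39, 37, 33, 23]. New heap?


Append 36: [39, 37, 33, 23, 36]
Bubble up: no swaps needed
Result: [39, 37, 33, 23, 36]


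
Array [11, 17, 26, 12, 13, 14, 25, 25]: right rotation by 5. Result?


Right rotate by 5: [12, 13, 14, 25, 25, 11, 17, 26]


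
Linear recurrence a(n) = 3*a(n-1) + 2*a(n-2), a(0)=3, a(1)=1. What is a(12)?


Build bottom-up:
...a(10)=213825, a(11)=761549, a(12)=3*761549+2*213825=2712297


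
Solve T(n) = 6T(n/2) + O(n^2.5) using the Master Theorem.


a=6, b=2, c=2.5. log_2(6)=2.585 > c=2.5. Case 1: O(n^log_b(a)) = O(n^2.585)
Complexity: O(n^2.585)


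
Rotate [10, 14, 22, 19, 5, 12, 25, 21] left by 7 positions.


Left rotate by 7: [21, 10, 14, 22, 19, 5, 12, 25]


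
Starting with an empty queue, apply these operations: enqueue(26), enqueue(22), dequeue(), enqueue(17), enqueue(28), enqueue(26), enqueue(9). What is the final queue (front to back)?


enqueue(26) -> [26]
enqueue(22) -> [26, 22]
dequeue() returns 26 -> [22]
enqueue(17) -> [22, 17]
enqueue(28) -> [22, 17, 28]
enqueue(26) -> [22, 17, 28, 26]
enqueue(9) -> [22, 17, 28, 26, 9]
Final queue (front to back): [22, 17, 28, 26, 9]


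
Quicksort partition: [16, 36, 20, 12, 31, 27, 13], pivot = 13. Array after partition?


Elements <= 13 go left of pivot.
Result: [12, 13, 20, 16, 31, 27, 36], pivot at index 1


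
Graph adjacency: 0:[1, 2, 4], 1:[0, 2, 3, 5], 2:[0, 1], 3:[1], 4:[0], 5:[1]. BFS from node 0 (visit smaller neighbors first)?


BFS queue: start with [0]
Visit order: [0, 1, 2, 4, 3, 5]


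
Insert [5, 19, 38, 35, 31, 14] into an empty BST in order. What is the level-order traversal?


Root = 5; build tree by BST insertion.
Level-Order traversal: [5, 19, 14, 38, 35, 31]


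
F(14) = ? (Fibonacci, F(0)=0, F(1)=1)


F(n)=F(n-1)+F(n-2)
...F(12)=144, F(13)=233, F(14)=377


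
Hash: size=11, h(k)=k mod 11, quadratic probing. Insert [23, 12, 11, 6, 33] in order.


Insertions: 23->slot 1; 12->slot 2; 11->slot 0; 6->slot 6; 33->slot 4
Table: [11, 23, 12, None, 33, None, 6, None, None, None, None]


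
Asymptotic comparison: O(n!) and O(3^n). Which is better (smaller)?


exponential (base 3) grows slower than factorial
O(3^n) is asymptotically smaller; O(n!) grows faster


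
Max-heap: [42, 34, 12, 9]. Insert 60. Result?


Append 60: [42, 34, 12, 9, 60]
Bubble up: swap idx 4(60) with idx 1(34); swap idx 1(60) with idx 0(42)
Result: [60, 42, 12, 9, 34]


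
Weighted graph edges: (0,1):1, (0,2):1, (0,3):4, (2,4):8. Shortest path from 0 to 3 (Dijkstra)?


Dijkstra from 0:
Distances: {0: 0, 1: 1, 2: 1, 3: 4, 4: 9}
Shortest distance to 3 = 4, path = [0, 3]


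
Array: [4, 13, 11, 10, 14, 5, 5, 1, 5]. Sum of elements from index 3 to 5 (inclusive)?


Prefix sums: [0, 4, 17, 28, 38, 52, 57, 62, 63, 68]
Sum[3..5] = prefix[6] - prefix[3] = 57 - 28 = 29


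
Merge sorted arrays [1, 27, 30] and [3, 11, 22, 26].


Compare heads, take smaller each step.
Merged: [1, 3, 11, 22, 26, 27, 30]


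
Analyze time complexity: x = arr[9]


Analysis: constant-time operation, no loop
Complexity: O(1)


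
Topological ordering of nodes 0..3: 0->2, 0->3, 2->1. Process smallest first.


Kahn's algorithm, process smallest node first
Order: [0, 2, 1, 3]


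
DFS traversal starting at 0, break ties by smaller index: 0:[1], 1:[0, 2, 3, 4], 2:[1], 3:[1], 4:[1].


DFS stack-based: start with [0]
Visit order: [0, 1, 2, 3, 4]


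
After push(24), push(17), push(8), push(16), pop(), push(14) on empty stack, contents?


push(24) -> [24]
push(17) -> [24, 17]
push(8) -> [24, 17, 8]
push(16) -> [24, 17, 8, 16]
pop() returns 16 -> [24, 17, 8]
push(14) -> [24, 17, 8, 14]
Final stack (bottom to top): [24, 17, 8, 14]


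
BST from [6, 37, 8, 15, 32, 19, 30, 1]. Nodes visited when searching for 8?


BST root = 6
Search for 8: compare at each node
Path: [6, 37, 8]


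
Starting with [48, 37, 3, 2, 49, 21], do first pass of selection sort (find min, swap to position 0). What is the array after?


After one pass: [2, 37, 3, 48, 49, 21]


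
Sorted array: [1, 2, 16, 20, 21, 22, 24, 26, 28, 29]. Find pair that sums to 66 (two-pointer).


Two pointers: lo=0, hi=9
No pair sums to 66


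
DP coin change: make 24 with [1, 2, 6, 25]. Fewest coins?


dp[0]=0; dp[i]=1+min(dp[i-c] for c in coins)
...dp[19]=4, dp[20]=4, dp[21]=5, dp[22]=5, dp[23]=6, dp[24]=4
Minimum coins for 24 = 4


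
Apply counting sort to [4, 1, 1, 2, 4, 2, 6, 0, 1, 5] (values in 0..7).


Count array: [1, 3, 2, 0, 2, 1, 1, 0]
Reconstruct: [0, 1, 1, 1, 2, 2, 4, 4, 5, 6]


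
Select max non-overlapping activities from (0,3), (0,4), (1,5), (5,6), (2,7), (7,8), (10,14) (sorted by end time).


Greedy: pick earliest-ending, then skip overlaps.
Selected (4 activities): [(0, 3), (5, 6), (7, 8), (10, 14)]


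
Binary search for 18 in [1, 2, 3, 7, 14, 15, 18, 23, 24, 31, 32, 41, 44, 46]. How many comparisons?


Search for 18:
[0,13] mid=6 arr[6]=18
Total: 1 comparisons


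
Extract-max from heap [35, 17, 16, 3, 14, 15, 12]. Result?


Max = 35
Replace root with last, heapify down
Resulting heap: [17, 14, 16, 3, 12, 15]


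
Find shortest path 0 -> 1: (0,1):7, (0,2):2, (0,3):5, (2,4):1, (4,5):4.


Dijkstra from 0:
Distances: {0: 0, 1: 7, 2: 2, 3: 5, 4: 3, 5: 7}
Shortest distance to 1 = 7, path = [0, 1]


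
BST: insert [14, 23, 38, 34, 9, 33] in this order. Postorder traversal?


Root = 14; build tree by BST insertion.
Postorder traversal: [9, 33, 34, 38, 23, 14]


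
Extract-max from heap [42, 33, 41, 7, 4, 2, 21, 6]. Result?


Max = 42
Replace root with last, heapify down
Resulting heap: [41, 33, 21, 7, 4, 2, 6]


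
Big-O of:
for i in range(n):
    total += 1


Per nesting level: O(n) = O(n)
Complexity: O(n)


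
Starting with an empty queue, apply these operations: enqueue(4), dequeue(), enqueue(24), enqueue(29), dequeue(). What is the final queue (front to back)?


enqueue(4) -> [4]
dequeue() returns 4 -> []
enqueue(24) -> [24]
enqueue(29) -> [24, 29]
dequeue() returns 24 -> [29]
Final queue (front to back): [29]


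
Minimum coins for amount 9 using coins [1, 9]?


dp[0]=0; dp[i]=1+min(dp[i-c] for c in coins)
...dp[4]=4, dp[5]=5, dp[6]=6, dp[7]=7, dp[8]=8, dp[9]=1
Minimum coins for 9 = 1


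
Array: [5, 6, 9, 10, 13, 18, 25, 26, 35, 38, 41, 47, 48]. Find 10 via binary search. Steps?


Search for 10:
[0,12] mid=6 arr[6]=25
[0,5] mid=2 arr[2]=9
[3,5] mid=4 arr[4]=13
[3,3] mid=3 arr[3]=10
Total: 4 comparisons


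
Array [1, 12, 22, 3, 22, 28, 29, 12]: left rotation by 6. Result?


Left rotate by 6: [29, 12, 1, 12, 22, 3, 22, 28]


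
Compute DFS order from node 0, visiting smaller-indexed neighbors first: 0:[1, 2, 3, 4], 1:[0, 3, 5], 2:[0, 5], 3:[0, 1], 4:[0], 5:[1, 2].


DFS stack-based: start with [0]
Visit order: [0, 1, 3, 5, 2, 4]


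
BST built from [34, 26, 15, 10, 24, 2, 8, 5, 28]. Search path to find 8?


BST root = 34
Search for 8: compare at each node
Path: [34, 26, 15, 10, 2, 8]


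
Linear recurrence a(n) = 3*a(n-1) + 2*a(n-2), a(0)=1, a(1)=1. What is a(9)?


Build bottom-up:
...a(7)=2753, a(8)=9805, a(9)=3*9805+2*2753=34921


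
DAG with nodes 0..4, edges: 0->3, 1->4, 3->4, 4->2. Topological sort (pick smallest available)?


Kahn's algorithm, process smallest node first
Order: [0, 1, 3, 4, 2]


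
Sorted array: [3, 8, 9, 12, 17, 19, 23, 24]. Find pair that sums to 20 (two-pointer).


Two pointers: lo=0, hi=7
Found pair: (3, 17) summing to 20


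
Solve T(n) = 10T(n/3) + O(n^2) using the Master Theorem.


a=10, b=3, c=2. log_3(10)=2.096 > c=2. Case 1: O(n^log_b(a)) = O(n^2.096)
Complexity: O(n^2.096)


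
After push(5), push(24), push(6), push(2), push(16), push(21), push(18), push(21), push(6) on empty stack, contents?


push(5) -> [5]
push(24) -> [5, 24]
push(6) -> [5, 24, 6]
push(2) -> [5, 24, 6, 2]
push(16) -> [5, 24, 6, 2, 16]
push(21) -> [5, 24, 6, 2, 16, 21]
push(18) -> [5, 24, 6, 2, 16, 21, 18]
push(21) -> [5, 24, 6, 2, 16, 21, 18, 21]
push(6) -> [5, 24, 6, 2, 16, 21, 18, 21, 6]
Final stack (bottom to top): [5, 24, 6, 2, 16, 21, 18, 21, 6]


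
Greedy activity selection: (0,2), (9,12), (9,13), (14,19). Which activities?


Greedy: pick earliest-ending, then skip overlaps.
Selected (3 activities): [(0, 2), (9, 12), (14, 19)]


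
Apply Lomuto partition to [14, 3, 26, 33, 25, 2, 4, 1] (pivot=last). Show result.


Elements <= 1 go left of pivot.
Result: [1, 3, 26, 33, 25, 2, 4, 14], pivot at index 0


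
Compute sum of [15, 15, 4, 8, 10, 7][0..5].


Prefix sums: [0, 15, 30, 34, 42, 52, 59]
Sum[0..5] = prefix[6] - prefix[0] = 59 - 0 = 59


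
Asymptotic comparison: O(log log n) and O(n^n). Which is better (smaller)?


double-logarithmic grows slower than n^n
O(log log n) is asymptotically smaller; O(n^n) grows faster


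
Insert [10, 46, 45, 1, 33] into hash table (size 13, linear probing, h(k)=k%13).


Insertions: 10->slot 10; 46->slot 7; 45->slot 6; 1->slot 1; 33->slot 8
Table: [None, 1, None, None, None, None, 45, 46, 33, None, 10, None, None]


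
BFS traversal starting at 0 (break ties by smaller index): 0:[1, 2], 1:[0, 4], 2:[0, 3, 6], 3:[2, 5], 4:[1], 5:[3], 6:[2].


BFS queue: start with [0]
Visit order: [0, 1, 2, 4, 3, 6, 5]


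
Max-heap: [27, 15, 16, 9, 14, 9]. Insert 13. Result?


Append 13: [27, 15, 16, 9, 14, 9, 13]
Bubble up: no swaps needed
Result: [27, 15, 16, 9, 14, 9, 13]


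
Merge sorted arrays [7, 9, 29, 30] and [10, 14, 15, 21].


Compare heads, take smaller each step.
Merged: [7, 9, 10, 14, 15, 21, 29, 30]


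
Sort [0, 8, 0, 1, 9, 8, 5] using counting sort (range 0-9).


Count array: [2, 1, 0, 0, 0, 1, 0, 0, 2, 1]
Reconstruct: [0, 0, 1, 5, 8, 8, 9]


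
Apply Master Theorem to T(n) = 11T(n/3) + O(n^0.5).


a=11, b=3, c=0.5. log_3(11)=2.183 > c=0.5. Case 1: O(n^log_b(a)) = O(n^2.183)
Complexity: O(n^2.183)


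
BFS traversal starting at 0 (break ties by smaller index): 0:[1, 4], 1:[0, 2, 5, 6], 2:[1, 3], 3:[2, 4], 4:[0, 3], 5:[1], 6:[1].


BFS queue: start with [0]
Visit order: [0, 1, 4, 2, 5, 6, 3]


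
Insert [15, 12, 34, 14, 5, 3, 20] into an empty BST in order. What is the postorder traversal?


Root = 15; build tree by BST insertion.
Postorder traversal: [3, 5, 14, 12, 20, 34, 15]


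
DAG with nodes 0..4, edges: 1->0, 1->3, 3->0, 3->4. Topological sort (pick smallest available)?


Kahn's algorithm, process smallest node first
Order: [1, 2, 3, 0, 4]


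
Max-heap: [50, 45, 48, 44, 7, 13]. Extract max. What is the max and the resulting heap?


Max = 50
Replace root with last, heapify down
Resulting heap: [48, 45, 13, 44, 7]


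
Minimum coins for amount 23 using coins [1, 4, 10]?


dp[0]=0; dp[i]=1+min(dp[i-c] for c in coins)
...dp[18]=3, dp[19]=4, dp[20]=2, dp[21]=3, dp[22]=4, dp[23]=5
Minimum coins for 23 = 5


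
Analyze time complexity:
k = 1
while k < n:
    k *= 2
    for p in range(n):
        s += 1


Per nesting level: O(log n) * O(n) = O(n log n)
Complexity: O(n log n)


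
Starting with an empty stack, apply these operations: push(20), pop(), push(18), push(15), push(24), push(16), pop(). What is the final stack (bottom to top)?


push(20) -> [20]
pop() returns 20 -> []
push(18) -> [18]
push(15) -> [18, 15]
push(24) -> [18, 15, 24]
push(16) -> [18, 15, 24, 16]
pop() returns 16 -> [18, 15, 24]
Final stack (bottom to top): [18, 15, 24]


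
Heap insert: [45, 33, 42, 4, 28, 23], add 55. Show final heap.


Append 55: [45, 33, 42, 4, 28, 23, 55]
Bubble up: swap idx 6(55) with idx 2(42); swap idx 2(55) with idx 0(45)
Result: [55, 33, 45, 4, 28, 23, 42]


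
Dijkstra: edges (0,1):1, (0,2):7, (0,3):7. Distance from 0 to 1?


Dijkstra from 0:
Distances: {0: 0, 1: 1, 2: 7, 3: 7}
Shortest distance to 1 = 1, path = [0, 1]


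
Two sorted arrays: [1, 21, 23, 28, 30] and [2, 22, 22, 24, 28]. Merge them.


Compare heads, take smaller each step.
Merged: [1, 2, 21, 22, 22, 23, 24, 28, 28, 30]


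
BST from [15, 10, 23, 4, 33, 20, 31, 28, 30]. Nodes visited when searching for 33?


BST root = 15
Search for 33: compare at each node
Path: [15, 23, 33]


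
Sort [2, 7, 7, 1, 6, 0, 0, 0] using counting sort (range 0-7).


Count array: [3, 1, 1, 0, 0, 0, 1, 2]
Reconstruct: [0, 0, 0, 1, 2, 6, 7, 7]


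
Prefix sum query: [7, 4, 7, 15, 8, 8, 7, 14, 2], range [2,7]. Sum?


Prefix sums: [0, 7, 11, 18, 33, 41, 49, 56, 70, 72]
Sum[2..7] = prefix[8] - prefix[2] = 70 - 11 = 59


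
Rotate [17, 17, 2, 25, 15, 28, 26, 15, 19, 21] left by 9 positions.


Left rotate by 9: [21, 17, 17, 2, 25, 15, 28, 26, 15, 19]


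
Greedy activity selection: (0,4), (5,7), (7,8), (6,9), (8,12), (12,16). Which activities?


Greedy: pick earliest-ending, then skip overlaps.
Selected (5 activities): [(0, 4), (5, 7), (7, 8), (8, 12), (12, 16)]


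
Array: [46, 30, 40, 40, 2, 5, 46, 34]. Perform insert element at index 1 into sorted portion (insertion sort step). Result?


After one pass: [30, 46, 40, 40, 2, 5, 46, 34]


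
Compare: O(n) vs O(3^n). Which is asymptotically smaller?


linear grows slower than exponential (base 3)
O(n) is asymptotically smaller; O(3^n) grows faster


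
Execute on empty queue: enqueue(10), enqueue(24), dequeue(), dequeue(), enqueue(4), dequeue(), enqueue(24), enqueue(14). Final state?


enqueue(10) -> [10]
enqueue(24) -> [10, 24]
dequeue() returns 10 -> [24]
dequeue() returns 24 -> []
enqueue(4) -> [4]
dequeue() returns 4 -> []
enqueue(24) -> [24]
enqueue(14) -> [24, 14]
Final queue (front to back): [24, 14]


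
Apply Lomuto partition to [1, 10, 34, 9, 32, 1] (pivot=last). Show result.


Elements <= 1 go left of pivot.
Result: [1, 1, 34, 9, 32, 10], pivot at index 1


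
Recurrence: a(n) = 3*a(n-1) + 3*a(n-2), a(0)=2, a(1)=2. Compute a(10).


Build bottom-up:
...a(8)=33372, a(9)=126522, a(10)=3*126522+3*33372=479682


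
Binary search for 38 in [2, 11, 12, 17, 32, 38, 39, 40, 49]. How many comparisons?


Search for 38:
[0,8] mid=4 arr[4]=32
[5,8] mid=6 arr[6]=39
[5,5] mid=5 arr[5]=38
Total: 3 comparisons


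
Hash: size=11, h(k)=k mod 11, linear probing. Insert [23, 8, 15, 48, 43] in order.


Insertions: 23->slot 1; 8->slot 8; 15->slot 4; 48->slot 5; 43->slot 10
Table: [None, 23, None, None, 15, 48, None, None, 8, None, 43]


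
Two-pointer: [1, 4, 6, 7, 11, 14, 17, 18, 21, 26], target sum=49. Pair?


Two pointers: lo=0, hi=9
No pair sums to 49


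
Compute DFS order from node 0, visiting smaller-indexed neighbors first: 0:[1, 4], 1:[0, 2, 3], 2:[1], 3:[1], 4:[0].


DFS stack-based: start with [0]
Visit order: [0, 1, 2, 3, 4]


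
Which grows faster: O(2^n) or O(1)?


constant grows slower than exponential
O(1) is asymptotically smaller; O(2^n) grows faster


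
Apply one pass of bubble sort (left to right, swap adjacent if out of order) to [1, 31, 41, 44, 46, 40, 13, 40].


After one pass: [1, 31, 41, 44, 40, 13, 40, 46]


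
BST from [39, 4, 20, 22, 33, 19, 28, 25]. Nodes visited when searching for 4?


BST root = 39
Search for 4: compare at each node
Path: [39, 4]


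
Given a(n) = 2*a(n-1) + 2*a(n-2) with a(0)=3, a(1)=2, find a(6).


Build bottom-up:
...a(4)=68, a(5)=184, a(6)=2*184+2*68=504


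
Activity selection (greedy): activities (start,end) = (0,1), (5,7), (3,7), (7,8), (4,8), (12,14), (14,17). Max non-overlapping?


Greedy: pick earliest-ending, then skip overlaps.
Selected (5 activities): [(0, 1), (5, 7), (7, 8), (12, 14), (14, 17)]


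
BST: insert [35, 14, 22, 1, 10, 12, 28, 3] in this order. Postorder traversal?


Root = 35; build tree by BST insertion.
Postorder traversal: [3, 12, 10, 1, 28, 22, 14, 35]


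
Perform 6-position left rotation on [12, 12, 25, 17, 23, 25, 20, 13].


Left rotate by 6: [20, 13, 12, 12, 25, 17, 23, 25]


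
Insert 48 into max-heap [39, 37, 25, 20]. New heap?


Append 48: [39, 37, 25, 20, 48]
Bubble up: swap idx 4(48) with idx 1(37); swap idx 1(48) with idx 0(39)
Result: [48, 39, 25, 20, 37]


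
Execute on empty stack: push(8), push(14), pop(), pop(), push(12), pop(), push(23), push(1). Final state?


push(8) -> [8]
push(14) -> [8, 14]
pop() returns 14 -> [8]
pop() returns 8 -> []
push(12) -> [12]
pop() returns 12 -> []
push(23) -> [23]
push(1) -> [23, 1]
Final stack (bottom to top): [23, 1]


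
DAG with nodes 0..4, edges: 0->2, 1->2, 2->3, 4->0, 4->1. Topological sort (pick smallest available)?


Kahn's algorithm, process smallest node first
Order: [4, 0, 1, 2, 3]


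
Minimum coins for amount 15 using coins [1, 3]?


dp[0]=0; dp[i]=1+min(dp[i-c] for c in coins)
...dp[10]=4, dp[11]=5, dp[12]=4, dp[13]=5, dp[14]=6, dp[15]=5
Minimum coins for 15 = 5


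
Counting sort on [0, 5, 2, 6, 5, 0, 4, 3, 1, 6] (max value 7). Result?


Count array: [2, 1, 1, 1, 1, 2, 2, 0]
Reconstruct: [0, 0, 1, 2, 3, 4, 5, 5, 6, 6]


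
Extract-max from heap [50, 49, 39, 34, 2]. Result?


Max = 50
Replace root with last, heapify down
Resulting heap: [49, 34, 39, 2]


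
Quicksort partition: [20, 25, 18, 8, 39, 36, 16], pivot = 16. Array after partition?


Elements <= 16 go left of pivot.
Result: [8, 16, 18, 20, 39, 36, 25], pivot at index 1


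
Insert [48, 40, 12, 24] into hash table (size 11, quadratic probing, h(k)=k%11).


Insertions: 48->slot 4; 40->slot 7; 12->slot 1; 24->slot 2
Table: [None, 12, 24, None, 48, None, None, 40, None, None, None]


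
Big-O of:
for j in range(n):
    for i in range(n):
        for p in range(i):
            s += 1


Per nesting level: O(n) * O(n) * O(n) [triangular over i] = O(n^3)
Complexity: O(n^3)


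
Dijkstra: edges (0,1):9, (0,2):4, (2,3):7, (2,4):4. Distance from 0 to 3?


Dijkstra from 0:
Distances: {0: 0, 1: 9, 2: 4, 3: 11, 4: 8}
Shortest distance to 3 = 11, path = [0, 2, 3]


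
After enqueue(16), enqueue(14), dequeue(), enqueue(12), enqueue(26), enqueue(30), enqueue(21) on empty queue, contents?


enqueue(16) -> [16]
enqueue(14) -> [16, 14]
dequeue() returns 16 -> [14]
enqueue(12) -> [14, 12]
enqueue(26) -> [14, 12, 26]
enqueue(30) -> [14, 12, 26, 30]
enqueue(21) -> [14, 12, 26, 30, 21]
Final queue (front to back): [14, 12, 26, 30, 21]


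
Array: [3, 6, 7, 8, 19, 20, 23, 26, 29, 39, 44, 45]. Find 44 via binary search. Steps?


Search for 44:
[0,11] mid=5 arr[5]=20
[6,11] mid=8 arr[8]=29
[9,11] mid=10 arr[10]=44
Total: 3 comparisons


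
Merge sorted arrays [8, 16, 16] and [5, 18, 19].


Compare heads, take smaller each step.
Merged: [5, 8, 16, 16, 18, 19]


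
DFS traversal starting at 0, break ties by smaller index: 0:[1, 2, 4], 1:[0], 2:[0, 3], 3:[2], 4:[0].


DFS stack-based: start with [0]
Visit order: [0, 1, 2, 3, 4]


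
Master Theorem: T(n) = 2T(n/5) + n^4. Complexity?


a=2, b=5, c=4. log_5(2)=0.431 < c=4. Case 3: O(n^c) = O(n^4)
Complexity: O(n^4)


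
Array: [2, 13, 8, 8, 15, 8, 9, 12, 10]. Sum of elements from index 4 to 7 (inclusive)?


Prefix sums: [0, 2, 15, 23, 31, 46, 54, 63, 75, 85]
Sum[4..7] = prefix[8] - prefix[4] = 75 - 31 = 44


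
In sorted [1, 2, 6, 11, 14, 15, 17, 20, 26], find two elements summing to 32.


Two pointers: lo=0, hi=8
Found pair: (6, 26) summing to 32


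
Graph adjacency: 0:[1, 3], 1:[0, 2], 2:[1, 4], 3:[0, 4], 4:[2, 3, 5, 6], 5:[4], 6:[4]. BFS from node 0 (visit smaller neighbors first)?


BFS queue: start with [0]
Visit order: [0, 1, 3, 2, 4, 5, 6]


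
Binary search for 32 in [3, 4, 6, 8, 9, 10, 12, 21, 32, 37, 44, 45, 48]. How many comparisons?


Search for 32:
[0,12] mid=6 arr[6]=12
[7,12] mid=9 arr[9]=37
[7,8] mid=7 arr[7]=21
[8,8] mid=8 arr[8]=32
Total: 4 comparisons


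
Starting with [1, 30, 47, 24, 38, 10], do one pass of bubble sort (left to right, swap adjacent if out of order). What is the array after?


After one pass: [1, 30, 24, 38, 10, 47]


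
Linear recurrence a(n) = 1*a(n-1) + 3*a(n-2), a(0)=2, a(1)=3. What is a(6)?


Build bottom-up:
...a(4)=45, a(5)=99, a(6)=1*99+3*45=234


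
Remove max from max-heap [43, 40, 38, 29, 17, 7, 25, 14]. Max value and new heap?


Max = 43
Replace root with last, heapify down
Resulting heap: [40, 29, 38, 14, 17, 7, 25]


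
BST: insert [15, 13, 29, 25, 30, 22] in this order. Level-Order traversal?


Root = 15; build tree by BST insertion.
Level-Order traversal: [15, 13, 29, 25, 30, 22]


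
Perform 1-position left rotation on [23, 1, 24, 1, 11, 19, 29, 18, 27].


Left rotate by 1: [1, 24, 1, 11, 19, 29, 18, 27, 23]


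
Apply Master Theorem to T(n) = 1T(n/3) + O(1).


a=1, b=3, c=0. log_3(1)=0 = c=0. Case 2: O(n^c log n) = O(log n)
Complexity: O(log n)


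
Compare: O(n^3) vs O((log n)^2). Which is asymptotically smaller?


polylogarithmic grows slower than cubic
O((log n)^2) is asymptotically smaller; O(n^3) grows faster


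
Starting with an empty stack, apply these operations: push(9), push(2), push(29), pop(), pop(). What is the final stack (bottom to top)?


push(9) -> [9]
push(2) -> [9, 2]
push(29) -> [9, 2, 29]
pop() returns 29 -> [9, 2]
pop() returns 2 -> [9]
Final stack (bottom to top): [9]


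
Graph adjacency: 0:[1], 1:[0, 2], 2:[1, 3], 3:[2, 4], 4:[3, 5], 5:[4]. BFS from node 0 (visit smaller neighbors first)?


BFS queue: start with [0]
Visit order: [0, 1, 2, 3, 4, 5]


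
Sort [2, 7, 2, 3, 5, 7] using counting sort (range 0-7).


Count array: [0, 0, 2, 1, 0, 1, 0, 2]
Reconstruct: [2, 2, 3, 5, 7, 7]


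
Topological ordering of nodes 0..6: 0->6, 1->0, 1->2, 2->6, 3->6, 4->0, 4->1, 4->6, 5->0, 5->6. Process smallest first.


Kahn's algorithm, process smallest node first
Order: [3, 4, 1, 2, 5, 0, 6]


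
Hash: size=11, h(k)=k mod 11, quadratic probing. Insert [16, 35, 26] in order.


Insertions: 16->slot 5; 35->slot 2; 26->slot 4
Table: [None, None, 35, None, 26, 16, None, None, None, None, None]


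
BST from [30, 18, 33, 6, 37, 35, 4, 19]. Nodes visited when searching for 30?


BST root = 30
Search for 30: compare at each node
Path: [30]


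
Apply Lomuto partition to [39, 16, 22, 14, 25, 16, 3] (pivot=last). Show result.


Elements <= 3 go left of pivot.
Result: [3, 16, 22, 14, 25, 16, 39], pivot at index 0


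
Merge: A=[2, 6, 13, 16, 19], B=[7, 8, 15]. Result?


Compare heads, take smaller each step.
Merged: [2, 6, 7, 8, 13, 15, 16, 19]


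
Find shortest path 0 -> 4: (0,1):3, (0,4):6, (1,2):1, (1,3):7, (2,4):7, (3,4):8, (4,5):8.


Dijkstra from 0:
Distances: {0: 0, 1: 3, 2: 4, 3: 10, 4: 6, 5: 14}
Shortest distance to 4 = 6, path = [0, 4]


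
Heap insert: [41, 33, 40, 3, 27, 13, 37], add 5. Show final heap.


Append 5: [41, 33, 40, 3, 27, 13, 37, 5]
Bubble up: swap idx 7(5) with idx 3(3)
Result: [41, 33, 40, 5, 27, 13, 37, 3]


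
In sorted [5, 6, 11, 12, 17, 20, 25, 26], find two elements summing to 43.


Two pointers: lo=0, hi=7
Found pair: (17, 26) summing to 43


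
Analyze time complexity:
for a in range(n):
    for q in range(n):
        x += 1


Per nesting level: O(n) * O(n) = O(n^2)
Complexity: O(n^2)


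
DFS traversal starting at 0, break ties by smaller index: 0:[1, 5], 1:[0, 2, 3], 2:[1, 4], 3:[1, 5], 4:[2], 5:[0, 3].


DFS stack-based: start with [0]
Visit order: [0, 1, 2, 4, 3, 5]


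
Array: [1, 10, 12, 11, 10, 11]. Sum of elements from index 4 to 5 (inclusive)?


Prefix sums: [0, 1, 11, 23, 34, 44, 55]
Sum[4..5] = prefix[6] - prefix[4] = 55 - 34 = 21


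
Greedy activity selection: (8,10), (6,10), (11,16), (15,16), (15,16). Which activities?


Greedy: pick earliest-ending, then skip overlaps.
Selected (2 activities): [(8, 10), (11, 16)]


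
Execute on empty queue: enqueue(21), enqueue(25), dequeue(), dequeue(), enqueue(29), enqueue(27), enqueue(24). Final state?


enqueue(21) -> [21]
enqueue(25) -> [21, 25]
dequeue() returns 21 -> [25]
dequeue() returns 25 -> []
enqueue(29) -> [29]
enqueue(27) -> [29, 27]
enqueue(24) -> [29, 27, 24]
Final queue (front to back): [29, 27, 24]


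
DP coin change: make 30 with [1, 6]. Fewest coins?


dp[0]=0; dp[i]=1+min(dp[i-c] for c in coins)
...dp[25]=5, dp[26]=6, dp[27]=7, dp[28]=8, dp[29]=9, dp[30]=5
Minimum coins for 30 = 5


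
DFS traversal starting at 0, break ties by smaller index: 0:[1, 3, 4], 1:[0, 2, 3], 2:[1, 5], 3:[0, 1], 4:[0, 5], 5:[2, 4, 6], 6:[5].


DFS stack-based: start with [0]
Visit order: [0, 1, 2, 5, 4, 6, 3]


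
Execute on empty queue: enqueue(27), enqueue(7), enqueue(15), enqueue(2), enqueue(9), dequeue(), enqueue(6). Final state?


enqueue(27) -> [27]
enqueue(7) -> [27, 7]
enqueue(15) -> [27, 7, 15]
enqueue(2) -> [27, 7, 15, 2]
enqueue(9) -> [27, 7, 15, 2, 9]
dequeue() returns 27 -> [7, 15, 2, 9]
enqueue(6) -> [7, 15, 2, 9, 6]
Final queue (front to back): [7, 15, 2, 9, 6]


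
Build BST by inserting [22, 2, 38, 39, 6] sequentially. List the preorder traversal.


Root = 22; build tree by BST insertion.
Preorder traversal: [22, 2, 6, 38, 39]


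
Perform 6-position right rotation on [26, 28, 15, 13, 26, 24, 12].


Right rotate by 6: [28, 15, 13, 26, 24, 12, 26]


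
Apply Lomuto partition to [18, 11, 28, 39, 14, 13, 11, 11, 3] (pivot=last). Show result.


Elements <= 3 go left of pivot.
Result: [3, 11, 28, 39, 14, 13, 11, 11, 18], pivot at index 0


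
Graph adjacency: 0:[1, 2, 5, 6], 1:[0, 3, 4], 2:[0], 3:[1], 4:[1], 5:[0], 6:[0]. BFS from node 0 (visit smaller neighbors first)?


BFS queue: start with [0]
Visit order: [0, 1, 2, 5, 6, 3, 4]


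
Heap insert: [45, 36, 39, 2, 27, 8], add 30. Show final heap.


Append 30: [45, 36, 39, 2, 27, 8, 30]
Bubble up: no swaps needed
Result: [45, 36, 39, 2, 27, 8, 30]


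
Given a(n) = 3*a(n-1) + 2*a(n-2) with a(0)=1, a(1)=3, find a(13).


Build bottom-up:
...a(11)=1010295, a(12)=3598219, a(13)=3*3598219+2*1010295=12815247


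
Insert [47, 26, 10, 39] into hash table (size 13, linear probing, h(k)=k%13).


Insertions: 47->slot 8; 26->slot 0; 10->slot 10; 39->slot 1
Table: [26, 39, None, None, None, None, None, None, 47, None, 10, None, None]


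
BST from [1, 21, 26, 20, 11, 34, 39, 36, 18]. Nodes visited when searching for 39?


BST root = 1
Search for 39: compare at each node
Path: [1, 21, 26, 34, 39]


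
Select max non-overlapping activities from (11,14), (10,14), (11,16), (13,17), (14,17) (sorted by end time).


Greedy: pick earliest-ending, then skip overlaps.
Selected (2 activities): [(11, 14), (14, 17)]


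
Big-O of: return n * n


Analysis: constant-time operation, no loop
Complexity: O(1)


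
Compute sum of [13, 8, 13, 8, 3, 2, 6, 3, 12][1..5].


Prefix sums: [0, 13, 21, 34, 42, 45, 47, 53, 56, 68]
Sum[1..5] = prefix[6] - prefix[1] = 47 - 13 = 34


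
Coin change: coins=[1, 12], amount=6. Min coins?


dp[0]=0; dp[i]=1+min(dp[i-c] for c in coins)
...dp[1]=1, dp[2]=2, dp[3]=3, dp[4]=4, dp[5]=5, dp[6]=6
Minimum coins for 6 = 6


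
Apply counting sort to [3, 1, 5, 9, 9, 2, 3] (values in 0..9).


Count array: [0, 1, 1, 2, 0, 1, 0, 0, 0, 2]
Reconstruct: [1, 2, 3, 3, 5, 9, 9]


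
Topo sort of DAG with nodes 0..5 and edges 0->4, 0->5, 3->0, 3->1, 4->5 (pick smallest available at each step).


Kahn's algorithm, process smallest node first
Order: [2, 3, 0, 1, 4, 5]


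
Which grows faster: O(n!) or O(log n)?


logarithmic grows slower than factorial
O(log n) is asymptotically smaller; O(n!) grows faster


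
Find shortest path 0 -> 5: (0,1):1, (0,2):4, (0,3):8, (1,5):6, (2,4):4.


Dijkstra from 0:
Distances: {0: 0, 1: 1, 2: 4, 3: 8, 4: 8, 5: 7}
Shortest distance to 5 = 7, path = [0, 1, 5]


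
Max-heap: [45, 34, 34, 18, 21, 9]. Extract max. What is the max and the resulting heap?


Max = 45
Replace root with last, heapify down
Resulting heap: [34, 21, 34, 18, 9]


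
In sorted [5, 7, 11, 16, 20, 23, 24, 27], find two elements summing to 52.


Two pointers: lo=0, hi=7
No pair sums to 52


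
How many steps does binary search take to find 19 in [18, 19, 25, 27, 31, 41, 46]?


Search for 19:
[0,6] mid=3 arr[3]=27
[0,2] mid=1 arr[1]=19
Total: 2 comparisons


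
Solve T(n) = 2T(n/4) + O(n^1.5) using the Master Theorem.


a=2, b=4, c=1.5. log_4(2)=0.5 < c=1.5. Case 3: O(n^c) = O(n^1.500)
Complexity: O(n^1.500)


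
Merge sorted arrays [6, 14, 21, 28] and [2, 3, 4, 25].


Compare heads, take smaller each step.
Merged: [2, 3, 4, 6, 14, 21, 25, 28]


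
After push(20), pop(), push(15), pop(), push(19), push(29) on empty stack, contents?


push(20) -> [20]
pop() returns 20 -> []
push(15) -> [15]
pop() returns 15 -> []
push(19) -> [19]
push(29) -> [19, 29]
Final stack (bottom to top): [19, 29]


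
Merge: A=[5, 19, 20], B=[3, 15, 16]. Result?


Compare heads, take smaller each step.
Merged: [3, 5, 15, 16, 19, 20]


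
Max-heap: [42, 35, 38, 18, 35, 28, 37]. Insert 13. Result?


Append 13: [42, 35, 38, 18, 35, 28, 37, 13]
Bubble up: no swaps needed
Result: [42, 35, 38, 18, 35, 28, 37, 13]


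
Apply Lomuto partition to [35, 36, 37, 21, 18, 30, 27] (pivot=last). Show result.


Elements <= 27 go left of pivot.
Result: [21, 18, 27, 35, 36, 30, 37], pivot at index 2


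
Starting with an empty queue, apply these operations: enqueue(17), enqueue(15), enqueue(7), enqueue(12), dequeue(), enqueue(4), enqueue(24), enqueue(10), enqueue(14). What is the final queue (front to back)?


enqueue(17) -> [17]
enqueue(15) -> [17, 15]
enqueue(7) -> [17, 15, 7]
enqueue(12) -> [17, 15, 7, 12]
dequeue() returns 17 -> [15, 7, 12]
enqueue(4) -> [15, 7, 12, 4]
enqueue(24) -> [15, 7, 12, 4, 24]
enqueue(10) -> [15, 7, 12, 4, 24, 10]
enqueue(14) -> [15, 7, 12, 4, 24, 10, 14]
Final queue (front to back): [15, 7, 12, 4, 24, 10, 14]


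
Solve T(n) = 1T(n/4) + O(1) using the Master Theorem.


a=1, b=4, c=0. log_4(1)=0 = c=0. Case 2: O(n^c log n) = O(log n)
Complexity: O(log n)


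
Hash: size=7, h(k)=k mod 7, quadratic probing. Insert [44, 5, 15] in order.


Insertions: 44->slot 2; 5->slot 5; 15->slot 1
Table: [None, 15, 44, None, None, 5, None]


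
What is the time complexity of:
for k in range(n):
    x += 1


Per nesting level: O(n) = O(n)
Complexity: O(n)


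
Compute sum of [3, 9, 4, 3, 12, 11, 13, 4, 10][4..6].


Prefix sums: [0, 3, 12, 16, 19, 31, 42, 55, 59, 69]
Sum[4..6] = prefix[7] - prefix[4] = 55 - 19 = 36


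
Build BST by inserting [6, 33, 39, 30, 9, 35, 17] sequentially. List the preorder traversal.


Root = 6; build tree by BST insertion.
Preorder traversal: [6, 33, 30, 9, 17, 39, 35]


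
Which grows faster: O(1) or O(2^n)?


constant grows slower than exponential
O(1) is asymptotically smaller; O(2^n) grows faster


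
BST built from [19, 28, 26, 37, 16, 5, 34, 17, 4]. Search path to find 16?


BST root = 19
Search for 16: compare at each node
Path: [19, 16]


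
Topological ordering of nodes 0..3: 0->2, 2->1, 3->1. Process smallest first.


Kahn's algorithm, process smallest node first
Order: [0, 2, 3, 1]


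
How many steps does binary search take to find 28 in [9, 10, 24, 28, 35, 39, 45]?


Search for 28:
[0,6] mid=3 arr[3]=28
Total: 1 comparisons


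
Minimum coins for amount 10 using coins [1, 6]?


dp[0]=0; dp[i]=1+min(dp[i-c] for c in coins)
...dp[5]=5, dp[6]=1, dp[7]=2, dp[8]=3, dp[9]=4, dp[10]=5
Minimum coins for 10 = 5


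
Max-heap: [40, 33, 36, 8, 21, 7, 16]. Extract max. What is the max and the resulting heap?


Max = 40
Replace root with last, heapify down
Resulting heap: [36, 33, 16, 8, 21, 7]


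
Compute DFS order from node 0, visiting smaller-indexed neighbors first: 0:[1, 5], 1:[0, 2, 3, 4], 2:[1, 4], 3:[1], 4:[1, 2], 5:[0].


DFS stack-based: start with [0]
Visit order: [0, 1, 2, 4, 3, 5]


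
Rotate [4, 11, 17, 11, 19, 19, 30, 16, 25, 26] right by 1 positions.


Right rotate by 1: [26, 4, 11, 17, 11, 19, 19, 30, 16, 25]


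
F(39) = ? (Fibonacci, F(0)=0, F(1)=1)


F(n)=F(n-1)+F(n-2)
...F(37)=24157817, F(38)=39088169, F(39)=63245986


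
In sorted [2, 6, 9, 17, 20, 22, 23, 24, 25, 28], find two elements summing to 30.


Two pointers: lo=0, hi=9
Found pair: (2, 28) summing to 30


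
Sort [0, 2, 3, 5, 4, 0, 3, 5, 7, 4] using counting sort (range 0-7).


Count array: [2, 0, 1, 2, 2, 2, 0, 1]
Reconstruct: [0, 0, 2, 3, 3, 4, 4, 5, 5, 7]


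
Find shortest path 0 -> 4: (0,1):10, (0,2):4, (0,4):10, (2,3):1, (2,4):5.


Dijkstra from 0:
Distances: {0: 0, 1: 10, 2: 4, 3: 5, 4: 9}
Shortest distance to 4 = 9, path = [0, 2, 4]


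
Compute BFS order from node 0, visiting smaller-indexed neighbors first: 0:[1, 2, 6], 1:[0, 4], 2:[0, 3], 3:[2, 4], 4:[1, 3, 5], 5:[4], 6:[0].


BFS queue: start with [0]
Visit order: [0, 1, 2, 6, 4, 3, 5]


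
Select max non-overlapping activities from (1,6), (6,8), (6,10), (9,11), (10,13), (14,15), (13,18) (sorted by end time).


Greedy: pick earliest-ending, then skip overlaps.
Selected (4 activities): [(1, 6), (6, 8), (9, 11), (14, 15)]


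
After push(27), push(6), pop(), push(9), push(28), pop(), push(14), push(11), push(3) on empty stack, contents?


push(27) -> [27]
push(6) -> [27, 6]
pop() returns 6 -> [27]
push(9) -> [27, 9]
push(28) -> [27, 9, 28]
pop() returns 28 -> [27, 9]
push(14) -> [27, 9, 14]
push(11) -> [27, 9, 14, 11]
push(3) -> [27, 9, 14, 11, 3]
Final stack (bottom to top): [27, 9, 14, 11, 3]


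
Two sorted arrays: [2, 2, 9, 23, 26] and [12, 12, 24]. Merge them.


Compare heads, take smaller each step.
Merged: [2, 2, 9, 12, 12, 23, 24, 26]


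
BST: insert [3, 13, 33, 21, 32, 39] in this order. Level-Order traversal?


Root = 3; build tree by BST insertion.
Level-Order traversal: [3, 13, 33, 21, 39, 32]


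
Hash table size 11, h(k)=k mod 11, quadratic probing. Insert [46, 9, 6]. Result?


Insertions: 46->slot 2; 9->slot 9; 6->slot 6
Table: [None, None, 46, None, None, None, 6, None, None, 9, None]


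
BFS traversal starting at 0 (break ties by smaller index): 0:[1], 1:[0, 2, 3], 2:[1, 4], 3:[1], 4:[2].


BFS queue: start with [0]
Visit order: [0, 1, 2, 3, 4]


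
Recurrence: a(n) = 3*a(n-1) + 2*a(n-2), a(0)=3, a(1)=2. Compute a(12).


Build bottom-up:
...a(10)=293472, a(11)=1045216, a(12)=3*1045216+2*293472=3722592


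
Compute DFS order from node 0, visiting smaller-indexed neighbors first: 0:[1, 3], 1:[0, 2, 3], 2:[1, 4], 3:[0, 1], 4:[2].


DFS stack-based: start with [0]
Visit order: [0, 1, 2, 4, 3]
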